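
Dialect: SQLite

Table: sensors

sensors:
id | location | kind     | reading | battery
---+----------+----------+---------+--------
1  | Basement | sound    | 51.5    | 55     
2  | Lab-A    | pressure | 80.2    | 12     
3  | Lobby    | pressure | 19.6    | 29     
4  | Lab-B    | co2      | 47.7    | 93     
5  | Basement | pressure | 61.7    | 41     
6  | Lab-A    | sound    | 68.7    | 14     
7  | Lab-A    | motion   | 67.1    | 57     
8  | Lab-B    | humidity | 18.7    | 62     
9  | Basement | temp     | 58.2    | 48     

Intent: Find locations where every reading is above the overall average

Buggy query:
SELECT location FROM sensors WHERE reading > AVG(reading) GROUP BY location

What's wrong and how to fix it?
Bug: WHERE evaluates per row before aggregation, so AVG() is unavailable

Fix: Compute the overall average in a scalar subquery and compare each group's MIN against it in HAVING

Corrected query:
SELECT location FROM sensors GROUP BY location HAVING MIN(reading) > (SELECT AVG(reading) FROM sensors)

Result:
location
--------
Lab-A   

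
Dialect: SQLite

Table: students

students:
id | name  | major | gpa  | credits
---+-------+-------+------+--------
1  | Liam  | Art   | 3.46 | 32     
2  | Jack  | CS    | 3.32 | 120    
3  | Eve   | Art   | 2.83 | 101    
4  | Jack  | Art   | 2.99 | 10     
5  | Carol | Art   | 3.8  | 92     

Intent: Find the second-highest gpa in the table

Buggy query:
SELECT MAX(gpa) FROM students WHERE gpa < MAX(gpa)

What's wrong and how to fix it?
Bug: The inner MAX is an aggregate inside WHERE, which is not allowed

Fix: Put the inner MAX in a scalar subquery

Corrected query:
SELECT MAX(gpa) FROM students WHERE gpa < (SELECT MAX(gpa) FROM students)

Result:
MAX(gpa)
--------
3.46    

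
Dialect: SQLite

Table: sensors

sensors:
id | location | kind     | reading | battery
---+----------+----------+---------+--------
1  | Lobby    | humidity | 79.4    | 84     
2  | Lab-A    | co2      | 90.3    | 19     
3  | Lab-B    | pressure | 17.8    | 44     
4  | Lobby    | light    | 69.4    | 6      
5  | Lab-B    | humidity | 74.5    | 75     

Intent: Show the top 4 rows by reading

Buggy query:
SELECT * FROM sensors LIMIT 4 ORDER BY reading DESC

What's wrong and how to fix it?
Bug: ORDER BY cannot follow LIMIT; LIMIT is the final clause

Fix: Sort with ORDER BY, then apply LIMIT

Corrected query:
SELECT * FROM sensors ORDER BY reading DESC LIMIT 4

Result:
id | location | kind     | reading | battery
---+----------+----------+---------+--------
2  | Lab-A    | co2      | 90.3    | 19     
1  | Lobby    | humidity | 79.4    | 84     
5  | Lab-B    | humidity | 74.5    | 75     
4  | Lobby    | light    | 69.4    | 6      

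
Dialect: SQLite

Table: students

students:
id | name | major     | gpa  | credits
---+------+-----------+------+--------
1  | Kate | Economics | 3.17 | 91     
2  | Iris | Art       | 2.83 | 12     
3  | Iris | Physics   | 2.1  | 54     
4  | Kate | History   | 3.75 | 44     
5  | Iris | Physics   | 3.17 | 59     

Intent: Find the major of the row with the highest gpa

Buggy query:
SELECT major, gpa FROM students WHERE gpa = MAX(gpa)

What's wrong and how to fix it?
Bug: MAX(gpa) is an aggregate and cannot be used directly in WHERE

Fix: Use a subquery: WHERE gpa = (SELECT MAX(gpa) FROM students)

Corrected query:
SELECT major, gpa FROM students WHERE gpa = (SELECT MAX(gpa) FROM students)

Result:
major   | gpa 
--------+-----
History | 3.75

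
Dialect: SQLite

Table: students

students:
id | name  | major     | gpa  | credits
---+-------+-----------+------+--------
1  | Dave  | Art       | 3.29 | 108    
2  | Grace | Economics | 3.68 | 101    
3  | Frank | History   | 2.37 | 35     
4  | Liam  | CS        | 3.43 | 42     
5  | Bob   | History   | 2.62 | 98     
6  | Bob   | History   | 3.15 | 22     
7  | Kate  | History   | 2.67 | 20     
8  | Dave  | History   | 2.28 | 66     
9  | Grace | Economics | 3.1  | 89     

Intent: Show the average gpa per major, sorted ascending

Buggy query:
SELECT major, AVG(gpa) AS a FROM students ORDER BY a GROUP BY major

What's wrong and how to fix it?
Bug: GROUP BY must precede ORDER BY

Fix: Reorder: SELECT … FROM … GROUP BY … ORDER BY …

Corrected query:
SELECT major, AVG(gpa) AS a FROM students GROUP BY major ORDER BY a

Result:
major     | a    
----------+------
History   | 2.618
Art       | 3.29 
Economics | 3.39 
CS        | 3.43 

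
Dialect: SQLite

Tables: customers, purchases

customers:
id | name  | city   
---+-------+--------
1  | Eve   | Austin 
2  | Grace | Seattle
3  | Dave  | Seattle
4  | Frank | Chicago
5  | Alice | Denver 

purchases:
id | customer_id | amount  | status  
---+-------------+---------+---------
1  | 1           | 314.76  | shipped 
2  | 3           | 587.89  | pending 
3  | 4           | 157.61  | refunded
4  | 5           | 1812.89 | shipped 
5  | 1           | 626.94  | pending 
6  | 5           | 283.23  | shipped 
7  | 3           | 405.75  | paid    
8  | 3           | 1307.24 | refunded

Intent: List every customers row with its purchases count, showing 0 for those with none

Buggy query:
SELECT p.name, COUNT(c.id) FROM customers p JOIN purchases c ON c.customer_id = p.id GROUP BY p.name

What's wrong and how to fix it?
Bug: An inner join excludes parents with zero children

Fix: Use LEFT JOIN so parents without children still appear (COUNT(c.id) gives 0)

Corrected query:
SELECT p.name, COUNT(c.id) FROM customers p LEFT JOIN purchases c ON c.customer_id = p.id GROUP BY p.name

Result:
name  | COUNT(c.id)
------+------------
Alice | 2          
Dave  | 3          
Eve   | 2          
Frank | 1          
Grace | 0          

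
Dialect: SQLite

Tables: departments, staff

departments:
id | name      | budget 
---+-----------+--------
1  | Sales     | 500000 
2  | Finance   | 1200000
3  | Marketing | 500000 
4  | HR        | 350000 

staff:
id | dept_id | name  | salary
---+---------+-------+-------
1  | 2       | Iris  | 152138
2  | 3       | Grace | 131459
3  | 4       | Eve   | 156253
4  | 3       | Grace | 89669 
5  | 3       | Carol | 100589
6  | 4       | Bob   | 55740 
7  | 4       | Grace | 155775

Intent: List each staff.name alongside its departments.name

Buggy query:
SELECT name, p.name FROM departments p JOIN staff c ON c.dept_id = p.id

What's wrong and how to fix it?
Bug: 'name' exists in both joined tables, so the database can't tell which one is meant

Fix: Prefix ambiguous columns with the table alias

Corrected query:
SELECT c.name, p.name FROM departments p JOIN staff c ON c.dept_id = p.id

Result:
name  | name     
------+----------
Iris  | Finance  
Grace | Marketing
Eve   | HR       
Grace | Marketing
Carol | Marketing
Bob   | HR       
Grace | HR       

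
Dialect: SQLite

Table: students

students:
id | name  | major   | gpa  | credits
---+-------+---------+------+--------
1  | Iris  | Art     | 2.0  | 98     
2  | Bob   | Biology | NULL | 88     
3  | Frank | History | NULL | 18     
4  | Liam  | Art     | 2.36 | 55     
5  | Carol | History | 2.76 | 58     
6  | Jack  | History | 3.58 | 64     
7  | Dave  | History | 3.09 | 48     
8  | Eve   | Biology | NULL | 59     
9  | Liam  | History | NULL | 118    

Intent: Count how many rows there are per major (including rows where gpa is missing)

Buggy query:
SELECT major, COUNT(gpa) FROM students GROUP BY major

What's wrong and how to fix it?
Bug: COUNT(gpa) skips NULLs, so groups with missing gpa are undercounted

Fix: Use COUNT(*) to count all rows regardless of NULL

Corrected query:
SELECT major, COUNT(*) FROM students GROUP BY major

Result:
major   | COUNT(*)
--------+---------
Art     | 2       
Biology | 2       
History | 5       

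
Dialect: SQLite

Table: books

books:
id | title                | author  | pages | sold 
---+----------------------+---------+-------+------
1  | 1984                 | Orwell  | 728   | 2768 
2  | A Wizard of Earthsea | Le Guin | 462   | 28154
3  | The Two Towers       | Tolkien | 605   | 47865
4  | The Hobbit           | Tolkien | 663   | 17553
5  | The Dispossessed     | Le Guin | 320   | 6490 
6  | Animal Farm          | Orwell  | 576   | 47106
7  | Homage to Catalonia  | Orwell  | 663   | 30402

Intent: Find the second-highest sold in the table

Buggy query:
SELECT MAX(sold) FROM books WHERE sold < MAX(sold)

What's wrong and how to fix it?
Bug: MAX(sold) on the right of the comparison is an aggregate-in-WHERE error

Fix: Put the inner MAX in a scalar subquery

Corrected query:
SELECT MAX(sold) FROM books WHERE sold < (SELECT MAX(sold) FROM books)

Result:
MAX(sold)
---------
47106    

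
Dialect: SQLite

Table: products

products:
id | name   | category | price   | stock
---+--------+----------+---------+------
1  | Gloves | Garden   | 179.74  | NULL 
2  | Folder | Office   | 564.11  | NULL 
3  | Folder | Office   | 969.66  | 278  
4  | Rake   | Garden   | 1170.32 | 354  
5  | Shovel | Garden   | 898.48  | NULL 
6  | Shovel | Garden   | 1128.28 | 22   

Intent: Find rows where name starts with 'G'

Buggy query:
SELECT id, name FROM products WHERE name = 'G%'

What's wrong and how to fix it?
Bug: Wildcards only work with LIKE; '=' treats '%' as a literal character

Fix: Use LIKE for wildcard pattern matching

Corrected query:
SELECT id, name FROM products WHERE name LIKE 'G%'

Result:
id | name  
---+-------
1  | Gloves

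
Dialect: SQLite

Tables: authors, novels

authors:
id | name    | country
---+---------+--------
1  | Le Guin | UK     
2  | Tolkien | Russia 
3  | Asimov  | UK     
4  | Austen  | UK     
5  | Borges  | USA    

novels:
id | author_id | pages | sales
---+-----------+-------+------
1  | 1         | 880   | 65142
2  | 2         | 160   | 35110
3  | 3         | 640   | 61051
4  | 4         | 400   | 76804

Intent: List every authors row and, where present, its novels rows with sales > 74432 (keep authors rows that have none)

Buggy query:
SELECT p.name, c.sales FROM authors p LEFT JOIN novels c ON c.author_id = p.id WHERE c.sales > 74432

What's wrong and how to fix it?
Bug: Filtering c.sales in WHERE discards the NULL rows produced by LEFT JOIN, turning it into an inner join

Fix: Move the right-table condition into the ON clause so unmatched parents are kept

Corrected query:
SELECT p.name, c.sales FROM authors p LEFT JOIN novels c ON c.author_id = p.id AND c.sales > 74432

Result:
name    | sales
--------+------
Le Guin | NULL 
Tolkien | NULL 
Asimov  | NULL 
Austen  | 76804
Borges  | NULL 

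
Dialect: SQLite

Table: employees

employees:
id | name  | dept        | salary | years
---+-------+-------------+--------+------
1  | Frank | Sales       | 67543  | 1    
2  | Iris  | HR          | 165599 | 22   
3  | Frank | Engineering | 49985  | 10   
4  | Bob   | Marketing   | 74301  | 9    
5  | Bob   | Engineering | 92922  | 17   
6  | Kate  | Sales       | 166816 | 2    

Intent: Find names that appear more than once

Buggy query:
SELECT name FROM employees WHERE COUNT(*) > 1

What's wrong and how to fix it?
Bug: WHERE can't reference COUNT(*); aggregates are computed after WHERE

Fix: GROUP BY name, then filter groups with HAVING COUNT(*) > 1

Corrected query:
SELECT name FROM employees GROUP BY name HAVING COUNT(*) > 1

Result:
name 
-----
Bob  
Frank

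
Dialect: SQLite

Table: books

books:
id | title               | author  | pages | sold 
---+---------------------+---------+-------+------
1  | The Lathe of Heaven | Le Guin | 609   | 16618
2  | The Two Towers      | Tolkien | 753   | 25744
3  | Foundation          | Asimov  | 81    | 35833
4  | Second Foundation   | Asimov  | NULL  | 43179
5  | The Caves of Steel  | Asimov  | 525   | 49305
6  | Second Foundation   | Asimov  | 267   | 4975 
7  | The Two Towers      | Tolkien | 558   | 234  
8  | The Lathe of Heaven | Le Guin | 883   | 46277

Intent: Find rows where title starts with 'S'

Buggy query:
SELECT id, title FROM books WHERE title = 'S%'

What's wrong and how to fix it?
Bug: Wildcards only work with LIKE; '=' treats '%' as a literal character

Fix: Use LIKE for wildcard pattern matching

Corrected query:
SELECT id, title FROM books WHERE title LIKE 'S%'

Result:
id | title            
---+------------------
4  | Second Foundation
6  | Second Foundation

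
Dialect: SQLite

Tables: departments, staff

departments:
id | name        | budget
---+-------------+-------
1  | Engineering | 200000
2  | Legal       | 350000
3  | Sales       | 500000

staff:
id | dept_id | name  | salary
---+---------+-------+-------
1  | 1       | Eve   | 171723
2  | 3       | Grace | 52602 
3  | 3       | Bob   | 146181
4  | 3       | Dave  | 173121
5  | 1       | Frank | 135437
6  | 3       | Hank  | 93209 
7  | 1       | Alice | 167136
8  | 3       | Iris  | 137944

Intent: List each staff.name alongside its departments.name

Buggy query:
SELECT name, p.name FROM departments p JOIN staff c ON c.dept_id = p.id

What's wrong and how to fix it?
Bug: Both tables have a 'name' column; the unqualified reference is ambiguous

Fix: Prefix ambiguous columns with the table alias

Corrected query:
SELECT c.name, p.name FROM departments p JOIN staff c ON c.dept_id = p.id

Result:
name  | name       
------+------------
Eve   | Engineering
Grace | Sales      
Bob   | Sales      
Dave  | Sales      
Frank | Engineering
Hank  | Sales      
Alice | Engineering
Iris  | Sales      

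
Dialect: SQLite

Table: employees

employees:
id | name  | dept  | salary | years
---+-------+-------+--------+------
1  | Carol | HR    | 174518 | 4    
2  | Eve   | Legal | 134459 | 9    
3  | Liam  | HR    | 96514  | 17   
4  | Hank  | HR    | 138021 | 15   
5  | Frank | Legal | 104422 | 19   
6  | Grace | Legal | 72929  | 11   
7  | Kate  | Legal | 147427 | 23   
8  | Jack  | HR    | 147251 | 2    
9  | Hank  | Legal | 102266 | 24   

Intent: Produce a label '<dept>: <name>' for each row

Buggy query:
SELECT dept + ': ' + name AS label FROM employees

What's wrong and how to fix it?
Bug: '+' is numeric addition; on text columns SQLite converts them to 0 instead of concatenating

Fix: Use the || operator for string concatenation

Corrected query:
SELECT dept || ': ' || name AS label FROM employees

Result:
label       
------------
HR: Carol   
Legal: Eve  
HR: Liam    
HR: Hank    
Legal: Frank
Legal: Grace
Legal: Kate 
HR: Jack    
Legal: Hank 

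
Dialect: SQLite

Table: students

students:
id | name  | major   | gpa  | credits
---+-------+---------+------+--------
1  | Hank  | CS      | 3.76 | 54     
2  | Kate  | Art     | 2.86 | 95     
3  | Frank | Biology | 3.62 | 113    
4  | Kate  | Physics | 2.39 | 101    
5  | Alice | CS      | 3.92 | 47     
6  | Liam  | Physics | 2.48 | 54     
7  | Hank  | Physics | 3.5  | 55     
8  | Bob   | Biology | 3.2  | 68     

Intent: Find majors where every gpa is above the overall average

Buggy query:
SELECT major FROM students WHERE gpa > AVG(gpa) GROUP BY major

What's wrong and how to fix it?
Bug: AVG() is an aggregate; it can't sit directly in WHERE

Fix: Compute the overall average in a scalar subquery and compare each group's MIN against it in HAVING

Corrected query:
SELECT major FROM students GROUP BY major HAVING MIN(gpa) > (SELECT AVG(gpa) FROM students)

Result:
major
-----
CS   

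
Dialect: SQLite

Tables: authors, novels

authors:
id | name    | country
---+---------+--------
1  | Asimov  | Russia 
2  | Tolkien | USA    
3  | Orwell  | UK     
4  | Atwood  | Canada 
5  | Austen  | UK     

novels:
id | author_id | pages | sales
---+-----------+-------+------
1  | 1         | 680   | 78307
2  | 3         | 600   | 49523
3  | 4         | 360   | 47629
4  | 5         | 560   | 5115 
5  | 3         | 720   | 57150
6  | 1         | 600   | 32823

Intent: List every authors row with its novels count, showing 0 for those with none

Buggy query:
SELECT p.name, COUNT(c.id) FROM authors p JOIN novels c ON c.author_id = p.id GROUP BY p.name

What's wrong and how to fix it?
Bug: INNER JOIN drops authors rows that have no matching novels rows

Fix: Switch to LEFT JOIN to retain unmatched parent rows

Corrected query:
SELECT p.name, COUNT(c.id) FROM authors p LEFT JOIN novels c ON c.author_id = p.id GROUP BY p.name

Result:
name    | COUNT(c.id)
--------+------------
Asimov  | 2          
Atwood  | 1          
Austen  | 1          
Orwell  | 2          
Tolkien | 0          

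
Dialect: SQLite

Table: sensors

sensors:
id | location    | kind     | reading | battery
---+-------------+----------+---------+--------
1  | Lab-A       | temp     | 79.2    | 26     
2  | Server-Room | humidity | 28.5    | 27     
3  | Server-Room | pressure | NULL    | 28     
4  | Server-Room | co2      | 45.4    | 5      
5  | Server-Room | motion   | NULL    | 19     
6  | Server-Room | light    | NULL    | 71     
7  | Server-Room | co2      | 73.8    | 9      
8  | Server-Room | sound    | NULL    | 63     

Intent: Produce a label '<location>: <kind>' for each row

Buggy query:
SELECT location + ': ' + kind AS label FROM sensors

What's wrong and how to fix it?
Bug: SQLite uses || for string concatenation; + coerces text to numbers (yielding 0)

Fix: Replace + with || to concatenate text

Corrected query:
SELECT location || ': ' || kind AS label FROM sensors

Result:
label                
---------------------
Lab-A: temp          
Server-Room: humidity
Server-Room: pressure
Server-Room: co2     
Server-Room: motion  
Server-Room: light   
Server-Room: co2     
Server-Room: sound   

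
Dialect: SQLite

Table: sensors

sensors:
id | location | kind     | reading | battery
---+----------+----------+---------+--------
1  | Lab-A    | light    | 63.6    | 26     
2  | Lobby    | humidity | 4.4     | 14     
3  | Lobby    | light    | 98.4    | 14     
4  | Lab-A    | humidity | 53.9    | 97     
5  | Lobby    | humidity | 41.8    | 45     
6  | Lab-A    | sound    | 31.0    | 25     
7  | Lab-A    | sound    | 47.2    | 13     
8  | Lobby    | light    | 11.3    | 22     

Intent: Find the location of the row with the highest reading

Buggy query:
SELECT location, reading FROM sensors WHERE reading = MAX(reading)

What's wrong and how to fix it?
Bug: MAX(reading) is an aggregate and cannot be used directly in WHERE

Fix: Use a subquery: WHERE reading = (SELECT MAX(reading) FROM sensors)

Corrected query:
SELECT location, reading FROM sensors WHERE reading = (SELECT MAX(reading) FROM sensors)

Result:
location | reading
---------+--------
Lobby    | 98.4   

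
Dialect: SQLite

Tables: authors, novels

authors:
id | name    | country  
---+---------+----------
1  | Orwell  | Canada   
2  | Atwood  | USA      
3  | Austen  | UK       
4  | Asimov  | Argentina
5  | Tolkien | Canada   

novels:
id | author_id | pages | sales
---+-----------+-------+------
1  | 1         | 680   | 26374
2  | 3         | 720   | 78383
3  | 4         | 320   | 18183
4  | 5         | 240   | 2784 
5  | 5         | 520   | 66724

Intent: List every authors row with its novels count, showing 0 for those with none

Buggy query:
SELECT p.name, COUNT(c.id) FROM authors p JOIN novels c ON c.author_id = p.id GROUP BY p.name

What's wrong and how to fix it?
Bug: An inner join excludes parents with zero children

Fix: Use LEFT JOIN so parents without children still appear (COUNT(c.id) gives 0)

Corrected query:
SELECT p.name, COUNT(c.id) FROM authors p LEFT JOIN novels c ON c.author_id = p.id GROUP BY p.name

Result:
name    | COUNT(c.id)
--------+------------
Asimov  | 1          
Atwood  | 0          
Austen  | 1          
Orwell  | 1          
Tolkien | 2          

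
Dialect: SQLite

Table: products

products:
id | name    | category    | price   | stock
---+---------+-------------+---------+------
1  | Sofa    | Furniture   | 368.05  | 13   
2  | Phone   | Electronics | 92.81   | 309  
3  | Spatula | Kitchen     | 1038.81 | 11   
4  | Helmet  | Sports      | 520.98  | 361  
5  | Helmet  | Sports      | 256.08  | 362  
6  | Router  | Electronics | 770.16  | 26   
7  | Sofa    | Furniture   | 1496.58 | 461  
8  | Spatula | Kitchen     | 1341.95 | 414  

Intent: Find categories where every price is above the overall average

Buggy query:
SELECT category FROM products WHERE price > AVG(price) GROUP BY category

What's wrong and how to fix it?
Bug: WHERE evaluates per row before aggregation, so AVG() is unavailable

Fix: Compute the overall average in a scalar subquery and compare each group's MIN against it in HAVING

Corrected query:
SELECT category FROM products GROUP BY category HAVING MIN(price) > (SELECT AVG(price) FROM products)

Result:
category
--------
Kitchen 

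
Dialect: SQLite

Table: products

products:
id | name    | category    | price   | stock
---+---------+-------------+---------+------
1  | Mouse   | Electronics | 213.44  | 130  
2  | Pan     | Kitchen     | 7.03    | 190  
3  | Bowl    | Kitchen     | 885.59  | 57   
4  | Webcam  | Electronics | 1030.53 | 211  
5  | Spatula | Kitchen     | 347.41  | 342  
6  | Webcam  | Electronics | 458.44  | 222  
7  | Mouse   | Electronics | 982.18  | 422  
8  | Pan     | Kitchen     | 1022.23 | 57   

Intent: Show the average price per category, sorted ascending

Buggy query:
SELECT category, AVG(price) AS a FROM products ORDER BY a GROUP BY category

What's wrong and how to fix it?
Bug: ORDER BY appears before GROUP BY; SQL clause order requires GROUP BY first

Fix: Move ORDER BY to the end, after GROUP BY

Corrected query:
SELECT category, AVG(price) AS a FROM products GROUP BY category ORDER BY a

Result:
category    | a       
------------+---------
Kitchen     | 565.565 
Electronics | 671.1475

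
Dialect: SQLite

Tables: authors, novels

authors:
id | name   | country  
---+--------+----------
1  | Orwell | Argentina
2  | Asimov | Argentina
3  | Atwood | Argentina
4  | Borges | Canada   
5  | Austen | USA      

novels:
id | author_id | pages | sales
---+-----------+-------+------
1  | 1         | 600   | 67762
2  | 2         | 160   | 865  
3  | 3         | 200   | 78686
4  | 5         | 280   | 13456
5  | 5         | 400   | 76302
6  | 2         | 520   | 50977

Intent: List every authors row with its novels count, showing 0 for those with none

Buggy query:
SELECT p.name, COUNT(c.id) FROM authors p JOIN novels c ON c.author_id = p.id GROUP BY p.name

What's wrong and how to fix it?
Bug: INNER JOIN drops authors rows that have no matching novels rows

Fix: Switch to LEFT JOIN to retain unmatched parent rows

Corrected query:
SELECT p.name, COUNT(c.id) FROM authors p LEFT JOIN novels c ON c.author_id = p.id GROUP BY p.name

Result:
name   | COUNT(c.id)
-------+------------
Asimov | 2          
Atwood | 1          
Austen | 2          
Borges | 0          
Orwell | 1          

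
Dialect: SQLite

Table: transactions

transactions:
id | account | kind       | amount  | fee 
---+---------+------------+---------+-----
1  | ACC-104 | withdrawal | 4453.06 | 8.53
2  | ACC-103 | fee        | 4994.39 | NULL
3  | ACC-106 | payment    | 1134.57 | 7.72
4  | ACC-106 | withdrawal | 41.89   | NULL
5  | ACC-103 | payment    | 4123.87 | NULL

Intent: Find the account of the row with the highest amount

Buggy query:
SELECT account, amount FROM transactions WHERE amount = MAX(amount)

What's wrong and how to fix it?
Bug: WHERE is evaluated per row; an aggregate over the whole table isn't defined there

Fix: Use a subquery: WHERE amount = (SELECT MAX(amount) FROM transactions)

Corrected query:
SELECT account, amount FROM transactions WHERE amount = (SELECT MAX(amount) FROM transactions)

Result:
account | amount 
--------+--------
ACC-103 | 4994.39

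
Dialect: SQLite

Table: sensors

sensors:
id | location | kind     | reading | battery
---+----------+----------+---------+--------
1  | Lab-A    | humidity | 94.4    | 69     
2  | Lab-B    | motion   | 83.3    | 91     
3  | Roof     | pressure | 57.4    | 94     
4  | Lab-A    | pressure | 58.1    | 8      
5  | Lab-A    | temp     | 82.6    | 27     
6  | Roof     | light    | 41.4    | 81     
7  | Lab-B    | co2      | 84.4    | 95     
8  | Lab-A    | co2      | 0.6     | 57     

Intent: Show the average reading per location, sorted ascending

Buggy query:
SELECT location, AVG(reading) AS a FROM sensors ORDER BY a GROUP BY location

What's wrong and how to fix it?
Bug: GROUP BY must precede ORDER BY

Fix: Reorder: SELECT … FROM … GROUP BY … ORDER BY …

Corrected query:
SELECT location, AVG(reading) AS a FROM sensors GROUP BY location ORDER BY a

Result:
location | a     
---------+-------
Roof     | 49.4  
Lab-A    | 58.925
Lab-B    | 83.85 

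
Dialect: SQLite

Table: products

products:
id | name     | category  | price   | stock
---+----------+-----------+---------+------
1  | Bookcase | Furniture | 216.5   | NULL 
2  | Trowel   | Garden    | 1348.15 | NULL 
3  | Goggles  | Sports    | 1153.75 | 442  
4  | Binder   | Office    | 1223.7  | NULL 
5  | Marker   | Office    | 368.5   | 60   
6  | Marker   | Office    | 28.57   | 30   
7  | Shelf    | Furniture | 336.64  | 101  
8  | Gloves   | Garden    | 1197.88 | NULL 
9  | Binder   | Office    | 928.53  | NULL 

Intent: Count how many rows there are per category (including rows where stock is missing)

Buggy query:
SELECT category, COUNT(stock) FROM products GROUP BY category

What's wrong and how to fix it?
Bug: COUNT(column) counts non-NULL values only; rows with NULL stock aren't counted

Fix: Use COUNT(*) to count all rows regardless of NULL

Corrected query:
SELECT category, COUNT(*) FROM products GROUP BY category

Result:
category  | COUNT(*)
----------+---------
Furniture | 2       
Garden    | 2       
Office    | 4       
Sports    | 1       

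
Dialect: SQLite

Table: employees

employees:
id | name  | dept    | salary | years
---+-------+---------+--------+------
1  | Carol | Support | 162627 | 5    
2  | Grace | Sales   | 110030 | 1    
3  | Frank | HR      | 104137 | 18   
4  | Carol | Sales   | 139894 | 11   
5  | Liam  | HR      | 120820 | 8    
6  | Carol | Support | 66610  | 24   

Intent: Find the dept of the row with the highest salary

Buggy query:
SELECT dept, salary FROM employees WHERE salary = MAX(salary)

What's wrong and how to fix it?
Bug: WHERE is evaluated per row; an aggregate over the whole table isn't defined there

Fix: Use a subquery: WHERE salary = (SELECT MAX(salary) FROM employees)

Corrected query:
SELECT dept, salary FROM employees WHERE salary = (SELECT MAX(salary) FROM employees)

Result:
dept    | salary
--------+-------
Support | 162627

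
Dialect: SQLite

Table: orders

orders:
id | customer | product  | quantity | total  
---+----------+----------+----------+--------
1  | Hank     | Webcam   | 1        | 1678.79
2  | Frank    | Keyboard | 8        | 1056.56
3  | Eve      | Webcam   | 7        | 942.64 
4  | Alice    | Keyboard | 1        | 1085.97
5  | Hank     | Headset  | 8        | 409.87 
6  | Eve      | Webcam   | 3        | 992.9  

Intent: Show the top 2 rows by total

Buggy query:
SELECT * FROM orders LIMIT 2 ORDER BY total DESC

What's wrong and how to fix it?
Bug: LIMIT must come after ORDER BY

Fix: Swap the clauses: ORDER BY first, then LIMIT

Corrected query:
SELECT * FROM orders ORDER BY total DESC LIMIT 2

Result:
id | customer | product  | quantity | total  
---+----------+----------+----------+--------
1  | Hank     | Webcam   | 1        | 1678.79
4  | Alice    | Keyboard | 1        | 1085.97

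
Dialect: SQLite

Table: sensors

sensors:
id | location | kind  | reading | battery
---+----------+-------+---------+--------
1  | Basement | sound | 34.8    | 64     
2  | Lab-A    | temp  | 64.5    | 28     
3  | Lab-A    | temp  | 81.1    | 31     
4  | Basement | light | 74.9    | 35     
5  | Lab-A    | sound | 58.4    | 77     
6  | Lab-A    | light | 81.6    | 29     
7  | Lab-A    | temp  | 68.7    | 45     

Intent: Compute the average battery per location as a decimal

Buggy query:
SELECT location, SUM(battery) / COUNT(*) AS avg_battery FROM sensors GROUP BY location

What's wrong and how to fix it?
Bug: SUM(battery) and COUNT(*) are both integers; the division truncates the fractional part

Fix: Multiply by 1.0 (or CAST to REAL) to force floating-point division

Corrected query:
SELECT location, SUM(battery) * 1.0 / COUNT(*) AS avg_battery FROM sensors GROUP BY location

Result:
location | avg_battery
---------+------------
Basement | 49.5       
Lab-A    | 42         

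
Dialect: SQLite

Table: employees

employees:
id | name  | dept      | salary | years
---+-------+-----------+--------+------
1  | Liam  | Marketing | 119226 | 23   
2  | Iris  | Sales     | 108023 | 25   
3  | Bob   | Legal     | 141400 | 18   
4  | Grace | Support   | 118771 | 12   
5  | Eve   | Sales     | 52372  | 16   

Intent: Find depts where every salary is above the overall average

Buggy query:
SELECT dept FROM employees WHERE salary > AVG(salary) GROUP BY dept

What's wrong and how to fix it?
Bug: AVG() is an aggregate; it can't sit directly in WHERE

Fix: Use a subquery for AVG and a HAVING MIN(...) filter so the condition holds for every row in the group

Corrected query:
SELECT dept FROM employees GROUP BY dept HAVING MIN(salary) > (SELECT AVG(salary) FROM employees)

Result:
dept     
---------
Legal    
Marketing
Support  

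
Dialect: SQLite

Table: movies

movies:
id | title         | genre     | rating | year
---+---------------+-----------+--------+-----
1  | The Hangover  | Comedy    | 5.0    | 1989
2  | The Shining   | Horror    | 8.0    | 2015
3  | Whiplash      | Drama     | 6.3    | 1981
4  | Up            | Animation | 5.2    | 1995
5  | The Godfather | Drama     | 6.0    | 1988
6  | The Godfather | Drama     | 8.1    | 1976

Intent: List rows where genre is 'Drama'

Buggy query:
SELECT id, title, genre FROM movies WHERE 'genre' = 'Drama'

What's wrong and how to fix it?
Bug: 'genre' in single quotes is a string literal, not the column; the comparison is literal-vs-literal and never true

Fix: Remove the quotes around the column name (or use double quotes for an identifier)

Corrected query:
SELECT id, title, genre FROM movies WHERE genre = 'Drama'

Result:
id | title         | genre
---+---------------+------
3  | Whiplash      | Drama
5  | The Godfather | Drama
6  | The Godfather | Drama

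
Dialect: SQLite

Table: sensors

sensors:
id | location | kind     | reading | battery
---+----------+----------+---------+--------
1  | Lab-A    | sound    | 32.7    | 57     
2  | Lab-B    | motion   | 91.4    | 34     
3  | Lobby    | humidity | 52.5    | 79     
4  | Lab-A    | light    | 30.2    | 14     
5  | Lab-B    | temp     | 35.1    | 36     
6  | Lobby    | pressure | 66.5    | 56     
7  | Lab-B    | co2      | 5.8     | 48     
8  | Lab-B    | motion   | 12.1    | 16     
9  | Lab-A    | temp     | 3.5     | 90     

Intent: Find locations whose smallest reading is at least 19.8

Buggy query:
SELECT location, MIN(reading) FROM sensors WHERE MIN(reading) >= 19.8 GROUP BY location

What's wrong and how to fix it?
Bug: MIN() in WHERE is a misuse of aggregate

Fix: Replace WHERE with HAVING after the GROUP BY

Corrected query:
SELECT location, MIN(reading) FROM sensors GROUP BY location HAVING MIN(reading) >= 19.8

Result:
location | MIN(reading)
---------+-------------
Lobby    | 52.5        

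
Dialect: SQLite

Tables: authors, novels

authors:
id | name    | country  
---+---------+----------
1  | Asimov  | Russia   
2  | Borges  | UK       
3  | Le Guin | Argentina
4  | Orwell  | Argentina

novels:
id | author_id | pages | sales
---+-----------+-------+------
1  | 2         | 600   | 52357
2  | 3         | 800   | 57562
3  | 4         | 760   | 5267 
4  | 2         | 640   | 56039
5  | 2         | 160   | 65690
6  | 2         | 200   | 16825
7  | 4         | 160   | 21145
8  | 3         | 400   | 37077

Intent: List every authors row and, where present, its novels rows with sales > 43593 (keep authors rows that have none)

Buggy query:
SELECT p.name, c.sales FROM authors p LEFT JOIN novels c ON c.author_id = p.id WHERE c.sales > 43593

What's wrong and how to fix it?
Bug: A WHERE condition on the right-hand table after LEFT JOIN drops unmatched parents

Fix: Put 'c.sales > 43593' in the JOIN's ON clause instead of WHERE

Corrected query:
SELECT p.name, c.sales FROM authors p LEFT JOIN novels c ON c.author_id = p.id AND c.sales > 43593

Result:
name    | sales
--------+------
Asimov  | NULL 
Borges  | 52357
Borges  | 56039
Borges  | 65690
Le Guin | 57562
Orwell  | NULL 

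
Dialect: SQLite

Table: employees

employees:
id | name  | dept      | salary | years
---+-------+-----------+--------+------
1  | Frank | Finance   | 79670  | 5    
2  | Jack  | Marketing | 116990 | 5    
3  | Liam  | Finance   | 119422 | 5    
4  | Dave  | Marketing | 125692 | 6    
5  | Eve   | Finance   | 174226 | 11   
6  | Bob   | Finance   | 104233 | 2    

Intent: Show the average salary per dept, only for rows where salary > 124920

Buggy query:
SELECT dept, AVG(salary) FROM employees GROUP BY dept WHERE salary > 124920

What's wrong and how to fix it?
Bug: Row-level WHERE must come before GROUP BY in the clause order

Fix: Move the WHERE clause before GROUP BY

Corrected query:
SELECT dept, AVG(salary) FROM employees WHERE salary > 124920 GROUP BY dept

Result:
dept      | AVG(salary)
----------+------------
Finance   | 174226     
Marketing | 125692     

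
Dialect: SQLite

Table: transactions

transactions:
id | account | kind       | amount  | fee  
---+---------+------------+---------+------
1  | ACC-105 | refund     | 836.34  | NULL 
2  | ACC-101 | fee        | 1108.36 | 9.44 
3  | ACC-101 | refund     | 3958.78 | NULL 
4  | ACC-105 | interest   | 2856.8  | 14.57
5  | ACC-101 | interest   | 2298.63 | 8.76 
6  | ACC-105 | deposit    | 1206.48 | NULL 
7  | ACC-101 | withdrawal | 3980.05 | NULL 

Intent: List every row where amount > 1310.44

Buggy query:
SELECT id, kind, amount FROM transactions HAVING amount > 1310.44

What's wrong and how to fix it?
Bug: This is a non-aggregate query (no GROUP BY, no aggregates), so in SQLite the HAVING clause is invalid here; a row-level condition belongs in WHERE

Fix: Use WHERE for row-level filtering

Corrected query:
SELECT id, kind, amount FROM transactions WHERE amount > 1310.44

Result:
id | kind       | amount 
---+------------+--------
3  | refund     | 3958.78
4  | interest   | 2856.8 
5  | interest   | 2298.63
7  | withdrawal | 3980.05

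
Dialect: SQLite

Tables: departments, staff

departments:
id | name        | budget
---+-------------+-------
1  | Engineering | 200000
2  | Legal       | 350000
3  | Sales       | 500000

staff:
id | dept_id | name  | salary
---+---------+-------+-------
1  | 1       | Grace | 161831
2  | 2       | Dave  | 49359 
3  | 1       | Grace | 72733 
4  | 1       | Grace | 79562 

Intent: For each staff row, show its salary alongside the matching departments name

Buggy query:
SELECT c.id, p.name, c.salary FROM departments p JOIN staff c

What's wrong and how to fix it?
Bug: Missing join condition: each staff row is matched to all departments rows instead of just its own

Fix: Specify the join condition linking the foreign key to the parent id

Corrected query:
SELECT c.id, p.name, c.salary FROM departments p JOIN staff c ON c.dept_id = p.id

Result:
id | name        | salary
---+-------------+-------
1  | Engineering | 161831
2  | Legal       | 49359 
3  | Engineering | 72733 
4  | Engineering | 79562 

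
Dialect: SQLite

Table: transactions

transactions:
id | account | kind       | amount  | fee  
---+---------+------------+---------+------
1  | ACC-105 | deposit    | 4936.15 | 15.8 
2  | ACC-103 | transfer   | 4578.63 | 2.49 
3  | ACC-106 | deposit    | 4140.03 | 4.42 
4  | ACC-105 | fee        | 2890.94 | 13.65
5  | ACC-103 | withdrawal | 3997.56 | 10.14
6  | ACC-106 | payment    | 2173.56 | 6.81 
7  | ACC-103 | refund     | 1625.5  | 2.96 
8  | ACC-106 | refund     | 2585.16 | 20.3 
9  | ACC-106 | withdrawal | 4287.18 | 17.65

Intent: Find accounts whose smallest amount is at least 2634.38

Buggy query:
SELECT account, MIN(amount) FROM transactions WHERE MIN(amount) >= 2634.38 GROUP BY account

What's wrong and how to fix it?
Bug: Aggregates like MIN are computed per group after WHERE runs

Fix: Replace WHERE with HAVING after the GROUP BY

Corrected query:
SELECT account, MIN(amount) FROM transactions GROUP BY account HAVING MIN(amount) >= 2634.38

Result:
account | MIN(amount)
--------+------------
ACC-105 | 2890.94    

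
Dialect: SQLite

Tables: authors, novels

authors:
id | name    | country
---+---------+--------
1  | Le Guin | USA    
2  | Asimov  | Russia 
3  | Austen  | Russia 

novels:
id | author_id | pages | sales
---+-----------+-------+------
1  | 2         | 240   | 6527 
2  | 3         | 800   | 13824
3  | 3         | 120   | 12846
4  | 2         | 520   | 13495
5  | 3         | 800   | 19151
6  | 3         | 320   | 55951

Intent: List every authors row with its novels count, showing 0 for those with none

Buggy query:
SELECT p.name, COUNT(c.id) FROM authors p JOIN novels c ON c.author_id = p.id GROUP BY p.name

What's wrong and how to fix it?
Bug: An inner join excludes parents with zero children

Fix: Switch to LEFT JOIN to retain unmatched parent rows

Corrected query:
SELECT p.name, COUNT(c.id) FROM authors p LEFT JOIN novels c ON c.author_id = p.id GROUP BY p.name

Result:
name    | COUNT(c.id)
--------+------------
Asimov  | 2          
Austen  | 4          
Le Guin | 0          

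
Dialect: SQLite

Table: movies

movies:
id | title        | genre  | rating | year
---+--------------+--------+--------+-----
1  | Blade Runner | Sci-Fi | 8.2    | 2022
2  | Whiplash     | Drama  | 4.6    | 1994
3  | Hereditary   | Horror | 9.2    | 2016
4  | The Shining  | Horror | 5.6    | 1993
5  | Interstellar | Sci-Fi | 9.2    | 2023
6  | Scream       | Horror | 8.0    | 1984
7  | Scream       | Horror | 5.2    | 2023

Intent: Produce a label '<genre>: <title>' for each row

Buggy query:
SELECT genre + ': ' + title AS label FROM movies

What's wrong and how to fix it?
Bug: SQLite uses || for string concatenation; + coerces text to numbers (yielding 0)

Fix: Use the || operator for string concatenation

Corrected query:
SELECT genre || ': ' || title AS label FROM movies

Result:
label               
--------------------
Sci-Fi: Blade Runner
Drama: Whiplash     
Horror: Hereditary  
Horror: The Shining 
Sci-Fi: Interstellar
Horror: Scream      
Horror: Scream      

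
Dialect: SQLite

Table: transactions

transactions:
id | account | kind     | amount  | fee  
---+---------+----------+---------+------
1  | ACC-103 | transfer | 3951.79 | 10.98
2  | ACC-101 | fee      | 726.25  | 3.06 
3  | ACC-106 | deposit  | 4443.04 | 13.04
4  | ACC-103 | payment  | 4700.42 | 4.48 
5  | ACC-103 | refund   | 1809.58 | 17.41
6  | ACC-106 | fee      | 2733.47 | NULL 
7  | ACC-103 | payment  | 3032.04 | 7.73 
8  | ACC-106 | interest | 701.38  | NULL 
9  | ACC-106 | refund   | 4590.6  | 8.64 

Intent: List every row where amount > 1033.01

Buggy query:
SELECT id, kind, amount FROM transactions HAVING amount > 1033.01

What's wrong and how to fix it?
Bug: HAVING filters the output of aggregation, but this query has no GROUP BY and no aggregate functions, so SQLite rejects it (HAVING clause on a non-aggregate query); the condition here is per row

Fix: Replace HAVING with WHERE since the condition applies to individual rows

Corrected query:
SELECT id, kind, amount FROM transactions WHERE amount > 1033.01

Result:
id | kind     | amount 
---+----------+--------
1  | transfer | 3951.79
3  | deposit  | 4443.04
4  | payment  | 4700.42
5  | refund   | 1809.58
6  | fee      | 2733.47
7  | payment  | 3032.04
9  | refund   | 4590.6 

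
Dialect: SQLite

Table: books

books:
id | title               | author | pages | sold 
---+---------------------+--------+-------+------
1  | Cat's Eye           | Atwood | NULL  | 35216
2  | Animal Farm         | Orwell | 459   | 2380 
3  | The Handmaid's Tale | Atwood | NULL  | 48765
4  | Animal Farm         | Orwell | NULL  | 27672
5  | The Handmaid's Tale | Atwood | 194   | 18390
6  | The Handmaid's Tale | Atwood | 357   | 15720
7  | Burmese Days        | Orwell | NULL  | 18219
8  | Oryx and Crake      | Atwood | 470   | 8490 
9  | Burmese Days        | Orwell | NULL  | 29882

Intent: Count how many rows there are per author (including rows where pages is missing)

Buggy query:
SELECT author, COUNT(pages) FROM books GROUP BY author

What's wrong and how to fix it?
Bug: COUNT(column) counts non-NULL values only; rows with NULL pages aren't counted

Fix: Use COUNT(*) to count all rows regardless of NULL

Corrected query:
SELECT author, COUNT(*) FROM books GROUP BY author

Result:
author | COUNT(*)
-------+---------
Atwood | 5       
Orwell | 4       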